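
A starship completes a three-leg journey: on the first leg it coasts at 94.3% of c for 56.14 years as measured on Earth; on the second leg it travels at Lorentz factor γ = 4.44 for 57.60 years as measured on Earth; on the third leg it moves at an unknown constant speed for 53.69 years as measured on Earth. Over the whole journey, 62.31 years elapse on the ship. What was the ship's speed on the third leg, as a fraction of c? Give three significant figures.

Leg 1: β = 0.943; γ = 1/√(1 − 0.943²) = 1/√0.1108 = 3.005; τ_1 = 56.14/3.005 = 18.68 years.
Leg 2: γ = 4.44; τ_2 = 57.60/4.440 = 12.97 years.
Leg 3: speed unknown; τ_3 = 53.69/γ_3.
Total proper time: 18.68 + 12.97 + τ_3 = 62.31, so τ_3 = 62.31 − 31.66 = 30.65 years.
γ_3 = 53.69/30.65 = 1.751; β = √(1 − 1/γ²) = √0.6740.

β = 0.821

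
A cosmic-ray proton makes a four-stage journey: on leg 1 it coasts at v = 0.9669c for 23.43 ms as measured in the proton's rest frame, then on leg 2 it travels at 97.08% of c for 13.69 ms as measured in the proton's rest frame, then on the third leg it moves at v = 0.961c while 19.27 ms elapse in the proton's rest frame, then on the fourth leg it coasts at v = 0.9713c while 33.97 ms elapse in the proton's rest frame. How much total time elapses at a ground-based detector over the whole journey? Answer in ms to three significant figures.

Δt = 361 ms

Leg 1: γ = 1/√(1 − 0.9669²) = 1/√0.06510 = 3.919; Δt_1 = 3.919 × 23.43 = 91.83 ms.
Leg 2: β = 0.9708; γ = 1/√(1 − 0.9708²) = 1/√0.05755 = 4.169; Δt_2 = 4.169 × 13.69 = 57.07 ms.
Leg 3: γ = 1/√(1 − 0.961²) = 1/√0.07648 = 3.616; Δt_3 = 3.616 × 19.27 = 69.68 ms.
Leg 4: γ = 1/√(1 − 0.9713²) = 1/√0.05658 = 4.204; Δt_4 = 4.204 × 33.97 = 142.8 ms.
Total: 91.83 + 57.07 + 69.68 + 142.8 ms.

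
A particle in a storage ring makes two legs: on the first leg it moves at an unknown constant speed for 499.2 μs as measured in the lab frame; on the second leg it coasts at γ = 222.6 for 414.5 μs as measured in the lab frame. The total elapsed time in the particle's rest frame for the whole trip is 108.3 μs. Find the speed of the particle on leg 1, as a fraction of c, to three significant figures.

Leg 1: speed unknown; τ_1 = 499.2/γ_1.
Leg 2: γ = 222.6; τ_2 = 414.5/222.6 = 1.862 μs.
Total proper time: τ_1 + 1.862 = 108.3, so τ_1 = 108.3 − 1.862 = 106.4 μs.
γ_1 = 499.2/106.4 = 4.690; β = √(1 − 1/γ²) = √0.9545.

β = 0.977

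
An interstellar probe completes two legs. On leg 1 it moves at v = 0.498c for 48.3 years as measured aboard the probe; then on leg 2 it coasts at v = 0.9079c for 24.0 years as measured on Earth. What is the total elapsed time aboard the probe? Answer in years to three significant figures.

Leg 1: 48.3 years is already measured aboard the probe.
Leg 2: γ = 1/√(1 − 0.9079²) = 1/√0.1757 = 2.386; τ_2 = 24.0/2.386 = 10.06 years.
Total: 48.30 + 10.06 years.

τ = 58.4 years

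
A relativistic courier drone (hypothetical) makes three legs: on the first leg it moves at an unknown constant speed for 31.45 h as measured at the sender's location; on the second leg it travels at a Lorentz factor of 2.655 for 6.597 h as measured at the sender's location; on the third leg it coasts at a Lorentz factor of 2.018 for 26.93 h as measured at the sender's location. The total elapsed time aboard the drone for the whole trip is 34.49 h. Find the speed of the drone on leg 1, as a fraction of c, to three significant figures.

β = 0.805

Leg 1: speed unknown; τ_1 = 31.45/γ_1.
Leg 2: γ = 2.655; τ_2 = 6.597/2.655 = 2.485 h.
Leg 3: γ = 2.018; τ_3 = 26.93/2.018 = 13.34 h.
Total proper time: τ_1 + 2.485 + 13.34 = 34.49, so τ_1 = 34.49 − 15.83 = 18.66 h.
γ_1 = 31.45/18.66 = 1.685; β = √(1 − 1/γ²) = √0.6480.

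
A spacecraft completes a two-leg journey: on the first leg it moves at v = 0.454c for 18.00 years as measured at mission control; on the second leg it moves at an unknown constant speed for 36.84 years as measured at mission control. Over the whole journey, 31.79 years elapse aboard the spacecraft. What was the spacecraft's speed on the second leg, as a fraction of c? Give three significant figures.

Leg 1: γ = 1/√(1 − 0.454²) = 1/√0.7939 = 1.122; τ_1 = 18.00/1.122 = 16.04 years.
Leg 2: speed unknown; τ_2 = 36.84/γ_2.
Total proper time: 16.04 + τ_2 = 31.79, so τ_2 = 31.79 − 16.04 = 15.75 years.
γ_2 = 36.84/15.75 = 2.339; β = √(1 − 1/γ²) = √0.8172.

β = 0.904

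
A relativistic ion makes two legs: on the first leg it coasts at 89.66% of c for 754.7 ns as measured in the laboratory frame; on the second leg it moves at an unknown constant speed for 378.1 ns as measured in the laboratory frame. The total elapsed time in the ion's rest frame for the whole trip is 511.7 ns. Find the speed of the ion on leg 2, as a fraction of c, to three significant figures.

β = 0.883

Leg 1: β = 0.8966; γ = 1/√(1 − 0.8966²) = 1/√0.1961 = 2.258; τ_1 = 754.7/2.258 = 334.2 ns.
Leg 2: speed unknown; τ_2 = 378.1/γ_2.
Total proper time: 334.2 + τ_2 = 511.7, so τ_2 = 511.7 − 334.2 = 177.5 ns.
γ_2 = 378.1/177.5 = 2.130; β = √(1 − 1/γ²) = √0.7796.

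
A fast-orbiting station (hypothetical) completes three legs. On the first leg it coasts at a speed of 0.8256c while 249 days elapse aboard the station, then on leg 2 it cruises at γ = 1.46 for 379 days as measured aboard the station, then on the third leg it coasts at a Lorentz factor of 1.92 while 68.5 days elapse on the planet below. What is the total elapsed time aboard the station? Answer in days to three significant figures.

Leg 1: 249 days is already measured aboard the station.
Leg 2: 379 days is already measured aboard the station.
Leg 3: γ = 1.92; τ_3 = 68.5/1.920 = 35.68 days.
Total: 249.0 + 379.0 + 35.68 days.

τ = 664 days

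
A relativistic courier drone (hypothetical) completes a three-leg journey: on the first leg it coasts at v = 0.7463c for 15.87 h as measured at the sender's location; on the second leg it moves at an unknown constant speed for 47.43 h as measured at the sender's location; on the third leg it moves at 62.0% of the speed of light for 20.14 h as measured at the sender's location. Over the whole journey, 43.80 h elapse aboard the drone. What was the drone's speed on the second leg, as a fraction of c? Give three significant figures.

β = 0.930

Leg 1: γ = 1/√(1 − 0.7463²) = 1/√0.4430 = 1.502; τ_1 = 15.87/1.502 = 10.56 h.
Leg 2: speed unknown; τ_2 = 47.43/γ_2.
Leg 3: β = 0.620; γ = 1/√(1 − 0.620²) = 1/√0.6156 = 1.275; τ_3 = 20.14/1.275 = 15.80 h.
Total proper time: 10.56 + τ_2 + 15.80 = 43.80, so τ_2 = 43.80 − 26.37 = 17.43 h.
γ_2 = 47.43/17.43 = 2.720; β = √(1 − 1/γ²) = √0.8649.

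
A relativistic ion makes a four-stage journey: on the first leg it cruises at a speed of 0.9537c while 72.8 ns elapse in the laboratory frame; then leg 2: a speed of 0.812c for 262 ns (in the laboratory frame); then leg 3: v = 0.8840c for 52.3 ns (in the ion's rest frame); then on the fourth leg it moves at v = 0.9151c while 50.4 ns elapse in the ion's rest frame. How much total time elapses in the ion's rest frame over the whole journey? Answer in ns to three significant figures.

Leg 1: γ = 1/√(1 − 0.9537²) = 1/√0.09046 = 3.325; τ_1 = 72.8/3.325 = 21.90 ns.
Leg 2: γ = 1/√(1 − 0.812²) = 1/√0.3407 = 1.713; τ_2 = 262/1.713 = 152.9 ns.
Leg 3: 52.3 ns is already measured in the ion's rest frame.
Leg 4: 50.4 ns is already measured in the ion's rest frame.
Total: 21.90 + 152.9 + 52.30 + 50.40 ns.

τ = 278 ns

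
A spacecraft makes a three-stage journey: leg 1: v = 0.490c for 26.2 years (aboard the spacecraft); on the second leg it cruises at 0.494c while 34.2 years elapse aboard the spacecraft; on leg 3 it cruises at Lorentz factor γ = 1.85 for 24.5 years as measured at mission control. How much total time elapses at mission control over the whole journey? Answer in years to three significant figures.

Leg 1: γ = 1/√(1 − 0.490²) = 1/√0.7599 = 1.147; Δt_1 = 1.147 × 26.2 = 30.06 years.
Leg 2: γ = 1/√(1 − 0.494²) = 1/√0.7560 = 1.150; Δt_2 = 1.150 × 34.2 = 39.33 years.
Leg 3: 24.5 years is already measured at mission control.
Total: 30.06 + 39.33 + 24.50 years.

Δt = 93.9 years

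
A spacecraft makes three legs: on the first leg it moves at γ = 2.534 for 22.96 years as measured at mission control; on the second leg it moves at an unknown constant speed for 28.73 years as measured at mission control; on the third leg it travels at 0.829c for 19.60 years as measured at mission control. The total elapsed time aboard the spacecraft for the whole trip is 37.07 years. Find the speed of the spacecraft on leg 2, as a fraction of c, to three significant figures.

β = 0.805

Leg 1: γ = 2.534; τ_1 = 22.96/2.534 = 9.061 years.
Leg 2: speed unknown; τ_2 = 28.73/γ_2.
Leg 3: γ = 1/√(1 − 0.829²) = 1/√0.3128 = 1.788; τ_3 = 19.60/1.788 = 10.96 years.
Total proper time: 9.061 + τ_2 + 10.96 = 37.07, so τ_2 = 37.07 − 20.02 = 17.05 years.
γ_2 = 28.73/17.05 = 1.685; β = √(1 − 1/γ²) = √0.6479.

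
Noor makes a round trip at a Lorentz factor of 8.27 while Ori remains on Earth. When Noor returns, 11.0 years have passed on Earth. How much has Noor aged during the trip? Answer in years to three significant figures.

γ = 8.27
Noor's clock measures proper time along the trip: τ = Δt/γ = 11.0/8.270 years.

τ = 1.33 years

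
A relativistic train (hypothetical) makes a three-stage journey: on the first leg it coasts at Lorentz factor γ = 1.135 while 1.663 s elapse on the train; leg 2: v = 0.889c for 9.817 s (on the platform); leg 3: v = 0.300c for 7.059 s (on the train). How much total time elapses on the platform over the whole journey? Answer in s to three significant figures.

Δt = 19.1 s

Leg 1: γ = 1.135; Δt_1 = 1.135 × 1.663 = 1.888 s.
Leg 2: 9.817 s is already measured on the platform.
Leg 3: γ = 1/√(1 − 0.300²) = 1/√0.9100 = 1.048; Δt_3 = 1.048 × 7.059 = 7.400 s.
Total: 1.888 + 9.817 + 7.400 s.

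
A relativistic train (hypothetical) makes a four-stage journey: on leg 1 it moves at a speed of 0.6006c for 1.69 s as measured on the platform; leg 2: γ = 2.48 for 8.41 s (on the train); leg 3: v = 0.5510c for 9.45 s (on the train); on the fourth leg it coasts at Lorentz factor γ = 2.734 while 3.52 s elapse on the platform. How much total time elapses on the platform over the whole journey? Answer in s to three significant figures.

Δt = 37.4 s

Leg 1: 1.69 s is already measured on the platform.
Leg 2: γ = 2.48; Δt_2 = 2.480 × 8.41 = 20.86 s.
Leg 3: γ = 1/√(1 − 0.5510²) = 1/√0.6964 = 1.198; Δt_3 = 1.198 × 9.45 = 11.32 s.
Leg 4: 3.52 s is already measured on the platform.
Total: 1.690 + 20.86 + 11.32 + 3.520 s.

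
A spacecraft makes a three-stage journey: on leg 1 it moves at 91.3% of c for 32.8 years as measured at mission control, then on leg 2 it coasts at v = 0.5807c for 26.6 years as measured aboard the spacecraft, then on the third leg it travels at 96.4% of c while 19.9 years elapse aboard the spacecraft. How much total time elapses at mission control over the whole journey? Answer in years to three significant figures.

Leg 1: 32.8 years is already measured at mission control.
Leg 2: γ = 1/√(1 − 0.5807²) = 1/√0.6628 = 1.228; Δt_2 = 1.228 × 26.6 = 32.67 years.
Leg 3: β = 0.964; γ = 1/√(1 − 0.964²) = 1/√0.07070 = 3.761; Δt_3 = 3.761 × 19.9 = 74.84 years.
Total: 32.80 + 32.67 + 74.84 years.

Δt = 140 years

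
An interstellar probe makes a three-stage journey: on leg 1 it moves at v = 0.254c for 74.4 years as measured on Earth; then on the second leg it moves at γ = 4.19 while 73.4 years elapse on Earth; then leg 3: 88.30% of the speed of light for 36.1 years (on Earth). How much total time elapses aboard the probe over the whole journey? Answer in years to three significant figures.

τ = 106 years

Leg 1: γ = 1/√(1 − 0.254²) = 1/√0.9355 = 1.034; τ_1 = 74.4/1.034 = 71.96 years.
Leg 2: γ = 4.19; τ_2 = 73.4/4.190 = 17.52 years.
Leg 3: β = 0.8830; γ = 1/√(1 − 0.8830²) = 1/√0.2203 = 2.131; τ_3 = 36.1/2.131 = 16.94 years.
Total: 71.96 + 17.52 + 16.94 years.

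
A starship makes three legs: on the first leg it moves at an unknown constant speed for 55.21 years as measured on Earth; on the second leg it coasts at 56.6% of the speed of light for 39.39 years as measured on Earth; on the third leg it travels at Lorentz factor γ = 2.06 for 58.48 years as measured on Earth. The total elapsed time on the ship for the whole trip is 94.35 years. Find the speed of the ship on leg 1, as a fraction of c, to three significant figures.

Leg 1: speed unknown; τ_1 = 55.21/γ_1.
Leg 2: β = 0.566; γ = 1/√(1 − 0.566²) = 1/√0.6796 = 1.213; τ_2 = 39.39/1.213 = 32.47 years.
Leg 3: γ = 2.06; τ_3 = 58.48/2.060 = 28.39 years.
Total proper time: τ_1 + 32.47 + 28.39 = 94.35, so τ_1 = 94.35 − 60.86 = 33.49 years.
γ_1 = 55.21/33.49 = 1.649; β = √(1 − 1/γ²) = √0.6321.

β = 0.795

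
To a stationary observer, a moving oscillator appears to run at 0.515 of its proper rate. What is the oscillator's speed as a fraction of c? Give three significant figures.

β = 0.857

Rate ratio = 1/γ, so γ = 1/0.515 = 1.942.
β = √(1 − 1/γ²) = √(1 − 0.515²) = √0.7348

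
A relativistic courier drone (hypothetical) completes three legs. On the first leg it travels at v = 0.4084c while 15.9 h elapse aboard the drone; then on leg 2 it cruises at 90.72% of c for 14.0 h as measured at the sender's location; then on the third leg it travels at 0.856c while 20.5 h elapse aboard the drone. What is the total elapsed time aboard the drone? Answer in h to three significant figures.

Leg 1: 15.9 h is already measured aboard the drone.
Leg 2: β = 0.9072; γ = 1/√(1 − 0.9072²) = 1/√0.1770 = 2.377; τ_2 = 14.0/2.377 = 5.890 h.
Leg 3: 20.5 h is already measured aboard the drone.
Total: 15.90 + 5.890 + 20.50 h.

τ = 42.3 h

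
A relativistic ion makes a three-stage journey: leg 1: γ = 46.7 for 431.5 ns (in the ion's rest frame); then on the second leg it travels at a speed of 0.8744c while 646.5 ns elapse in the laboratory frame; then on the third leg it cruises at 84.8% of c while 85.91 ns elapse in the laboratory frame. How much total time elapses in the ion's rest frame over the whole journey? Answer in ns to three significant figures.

Leg 1: 431.5 ns is already measured in the ion's rest frame.
Leg 2: γ = 1/√(1 − 0.8744²) = 1/√0.2354 = 2.061; τ_2 = 646.5/2.061 = 313.7 ns.
Leg 3: β = 0.848; γ = 1/√(1 − 0.848²) = 1/√0.2809 = 1.887; τ_3 = 85.91/1.887 = 45.53 ns.
Total: 431.5 + 313.7 + 45.53 ns.

τ = 791 ns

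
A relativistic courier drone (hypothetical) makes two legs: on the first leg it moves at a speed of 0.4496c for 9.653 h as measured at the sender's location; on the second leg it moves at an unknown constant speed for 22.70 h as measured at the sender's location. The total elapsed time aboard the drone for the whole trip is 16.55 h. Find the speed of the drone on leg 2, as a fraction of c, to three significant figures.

β = 0.937

Leg 1: γ = 1/√(1 − 0.4496²) = 1/√0.7979 = 1.120; τ_1 = 9.653/1.120 = 8.622 h.
Leg 2: speed unknown; τ_2 = 22.70/γ_2.
Total proper time: 8.622 + τ_2 = 16.55, so τ_2 = 16.55 − 8.622 = 7.928 h.
γ_2 = 22.70/7.928 = 2.863; β = √(1 − 1/γ²) = √0.8780.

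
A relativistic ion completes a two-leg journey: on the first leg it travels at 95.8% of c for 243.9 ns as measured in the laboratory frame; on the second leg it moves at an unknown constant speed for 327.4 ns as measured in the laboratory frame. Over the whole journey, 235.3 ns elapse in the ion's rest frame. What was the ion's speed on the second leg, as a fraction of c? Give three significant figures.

Leg 1: β = 0.958; γ = 1/√(1 − 0.958²) = 1/√0.08224 = 3.487; τ_1 = 243.9/3.487 = 69.94 ns.
Leg 2: speed unknown; τ_2 = 327.4/γ_2.
Total proper time: 69.94 + τ_2 = 235.3, so τ_2 = 235.3 − 69.94 = 165.4 ns.
γ_2 = 327.4/165.4 = 1.980; β = √(1 − 1/γ²) = √0.7449.

β = 0.863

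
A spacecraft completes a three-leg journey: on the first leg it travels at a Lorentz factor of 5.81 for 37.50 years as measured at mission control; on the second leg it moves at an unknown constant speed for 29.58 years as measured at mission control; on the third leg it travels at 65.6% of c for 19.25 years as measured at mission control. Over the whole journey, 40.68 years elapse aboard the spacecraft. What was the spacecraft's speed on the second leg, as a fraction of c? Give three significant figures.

β = 0.746

Leg 1: γ = 5.81; τ_1 = 37.50/5.810 = 6.454 years.
Leg 2: speed unknown; τ_2 = 29.58/γ_2.
Leg 3: β = 0.656; γ = 1/√(1 − 0.656²) = 1/√0.5697 = 1.325; τ_3 = 19.25/1.325 = 14.53 years.
Total proper time: 6.454 + τ_2 + 14.53 = 40.68, so τ_2 = 40.68 − 20.98 = 19.70 years.
γ_2 = 29.58/19.70 = 1.502; β = √(1 − 1/γ²) = √0.5566.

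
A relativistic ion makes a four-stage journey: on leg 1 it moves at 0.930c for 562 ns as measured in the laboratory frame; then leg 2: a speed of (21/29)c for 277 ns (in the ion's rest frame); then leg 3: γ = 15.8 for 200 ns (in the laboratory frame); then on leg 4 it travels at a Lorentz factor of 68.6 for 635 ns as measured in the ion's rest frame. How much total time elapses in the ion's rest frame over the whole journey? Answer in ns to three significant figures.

τ = 1130 ns

Leg 1: γ = 1/√(1 − 0.930²) = 1/√0.1351 = 2.721; τ_1 = 562/2.721 = 206.6 ns.
Leg 2: 277 ns is already measured in the ion's rest frame.
Leg 3: γ = 15.8; τ_3 = 200/15.80 = 12.66 ns.
Leg 4: 635 ns is already measured in the ion's rest frame.
Total: 206.6 + 277.0 + 12.66 + 635.0 ns.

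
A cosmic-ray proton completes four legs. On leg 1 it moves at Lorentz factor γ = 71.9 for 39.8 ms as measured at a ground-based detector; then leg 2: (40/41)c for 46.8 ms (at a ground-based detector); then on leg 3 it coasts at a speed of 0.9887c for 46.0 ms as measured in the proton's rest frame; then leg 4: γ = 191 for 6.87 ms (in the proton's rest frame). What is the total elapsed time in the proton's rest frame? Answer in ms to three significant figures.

τ = 63.7 ms

Leg 1: γ = 71.9; τ_1 = 39.8/71.90 = 0.5535 ms.
Leg 2: γ = 1/√(1 − (40/41)²) = 41/9 ≈ 4.556; τ_2 = 46.8/4.556 = 10.27 ms.
Leg 3: 46.0 ms is already measured in the proton's rest frame.
Leg 4: 6.87 ms is already measured in the proton's rest frame.
Total: 0.5535 + 10.27 + 46.00 + 6.870 ms.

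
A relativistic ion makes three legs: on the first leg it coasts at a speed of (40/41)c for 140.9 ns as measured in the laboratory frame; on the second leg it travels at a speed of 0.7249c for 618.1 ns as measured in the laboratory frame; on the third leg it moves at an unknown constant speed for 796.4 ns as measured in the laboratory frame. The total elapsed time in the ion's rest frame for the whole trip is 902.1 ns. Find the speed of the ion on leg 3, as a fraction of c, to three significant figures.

Leg 1: γ = 1/√(1 − (40/41)²) = 41/9 ≈ 4.556; τ_1 = 140.9/4.556 = 30.93 ns.
Leg 2: γ = 1/√(1 − 0.7249²) = 1/√0.4745 = 1.452; τ_2 = 618.1/1.452 = 425.8 ns.
Leg 3: speed unknown; τ_3 = 796.4/γ_3.
Total proper time: 30.93 + 425.8 + τ_3 = 902.1, so τ_3 = 902.1 − 456.7 = 445.4 ns.
γ_3 = 796.4/445.4 = 1.788; β = √(1 − 1/γ²) = √0.6872.

β = 0.829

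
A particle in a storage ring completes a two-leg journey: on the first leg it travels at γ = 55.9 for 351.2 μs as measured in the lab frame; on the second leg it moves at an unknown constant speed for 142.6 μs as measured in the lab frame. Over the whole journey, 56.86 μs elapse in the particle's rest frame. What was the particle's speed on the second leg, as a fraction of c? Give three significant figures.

Leg 1: γ = 55.9; τ_1 = 351.2/55.90 = 6.283 μs.
Leg 2: speed unknown; τ_2 = 142.6/γ_2.
Total proper time: 6.283 + τ_2 = 56.86, so τ_2 = 56.86 − 6.283 = 50.58 μs.
γ_2 = 142.6/50.58 = 2.819; β = √(1 − 1/γ²) = √0.8742.

β = 0.935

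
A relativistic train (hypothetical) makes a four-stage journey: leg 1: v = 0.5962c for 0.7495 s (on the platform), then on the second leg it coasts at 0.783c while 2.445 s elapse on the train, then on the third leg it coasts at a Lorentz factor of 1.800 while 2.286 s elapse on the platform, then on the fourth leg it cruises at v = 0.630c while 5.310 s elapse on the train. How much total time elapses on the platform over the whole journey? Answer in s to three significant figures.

Leg 1: 0.7495 s is already measured on the platform.
Leg 2: γ = 1/√(1 − 0.783²) = 1/√0.3869 = 1.608; Δt_2 = 1.608 × 2.445 = 3.931 s.
Leg 3: 2.286 s is already measured on the platform.
Leg 4: γ = 1/√(1 − 0.630²) = 1/√0.6031 = 1.288; Δt_4 = 1.288 × 5.310 = 6.838 s.
Total: 0.7495 + 3.931 + 2.286 + 6.838 s.

Δt = 13.8 s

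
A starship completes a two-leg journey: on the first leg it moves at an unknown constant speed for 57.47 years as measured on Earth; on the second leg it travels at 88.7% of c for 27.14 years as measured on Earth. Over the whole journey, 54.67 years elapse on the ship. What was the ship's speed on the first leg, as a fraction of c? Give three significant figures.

Leg 1: speed unknown; τ_1 = 57.47/γ_1.
Leg 2: β = 0.887; γ = 1/√(1 − 0.887²) = 1/√0.2132 = 2.166; τ_2 = 27.14/2.166 = 12.53 years.
Total proper time: τ_1 + 12.53 = 54.67, so τ_1 = 54.67 − 12.53 = 42.14 years.
γ_1 = 57.47/42.14 = 1.364; β = √(1 − 1/γ²) = √0.4624.

β = 0.680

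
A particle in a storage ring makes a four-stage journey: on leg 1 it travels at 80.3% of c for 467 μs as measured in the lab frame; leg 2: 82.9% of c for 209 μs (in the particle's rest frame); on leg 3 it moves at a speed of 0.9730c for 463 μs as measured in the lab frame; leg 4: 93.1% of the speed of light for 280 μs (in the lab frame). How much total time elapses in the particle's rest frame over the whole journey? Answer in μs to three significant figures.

Leg 1: β = 0.803; γ = 1/√(1 − 0.803²) = 1/√0.3552 = 1.678; τ_1 = 467/1.678 = 278.3 μs.
Leg 2: 209 μs is already measured in the particle's rest frame.
Leg 3: γ = 1/√(1 − 0.9730²) = 1/√0.05327 = 4.333; τ_3 = 463/4.333 = 106.9 μs.
Leg 4: β = 0.931; γ = 1/√(1 − 0.931²) = 1/√0.1332 = 2.740; τ_4 = 280/2.740 = 102.2 μs.
Total: 278.3 + 209.0 + 106.9 + 102.2 μs.

τ = 696 μs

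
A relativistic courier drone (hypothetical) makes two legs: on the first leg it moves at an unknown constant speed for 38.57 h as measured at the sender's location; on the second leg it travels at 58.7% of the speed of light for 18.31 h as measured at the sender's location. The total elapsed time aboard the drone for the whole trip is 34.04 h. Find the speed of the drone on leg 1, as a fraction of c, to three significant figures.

β = 0.867

Leg 1: speed unknown; τ_1 = 38.57/γ_1.
Leg 2: β = 0.587; γ = 1/√(1 − 0.587²) = 1/√0.6554 = 1.235; τ_2 = 18.31/1.235 = 14.82 h.
Total proper time: τ_1 + 14.82 = 34.04, so τ_1 = 34.04 − 14.82 = 19.22 h.
γ_1 = 38.57/19.22 = 2.007; β = √(1 − 1/γ²) = √0.7518.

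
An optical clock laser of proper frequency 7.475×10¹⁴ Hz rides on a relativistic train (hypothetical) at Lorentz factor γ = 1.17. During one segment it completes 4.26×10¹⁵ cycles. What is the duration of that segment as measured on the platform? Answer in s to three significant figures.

γ = 1.17
Proper time for N cycles: τ = N/f = 4.26×10¹⁵/(7.475×10¹⁴) = 5.699×10⁰ s = 5.699 s.
Lab-frame duration Δt = γτ = 1.170 × 5.699 = 6.668 s.

Δt = 6.67 s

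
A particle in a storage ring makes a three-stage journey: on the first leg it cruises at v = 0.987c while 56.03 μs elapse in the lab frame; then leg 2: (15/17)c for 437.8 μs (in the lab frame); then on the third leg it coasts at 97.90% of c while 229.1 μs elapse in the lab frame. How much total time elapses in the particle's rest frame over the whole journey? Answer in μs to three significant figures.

Leg 1: γ = 1/√(1 − 0.987²) = 1/√0.02583 = 6.222; τ_1 = 56.03/6.222 = 9.005 μs.
Leg 2: γ = 1/√(1 − (15/17)²) = 17/8 = 2.125; τ_2 = 437.8/2.125 = 206.0 μs.
Leg 3: β = 0.9790; γ = 1/√(1 − 0.9790²) = 1/√0.04156 = 4.905; τ_3 = 229.1/4.905 = 46.70 μs.
Total: 9.005 + 206.0 + 46.70 μs.

τ = 262 μs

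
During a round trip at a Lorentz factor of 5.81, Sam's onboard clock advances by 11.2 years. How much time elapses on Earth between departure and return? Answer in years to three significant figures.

γ = 5.81
Earth-frame duration is the dilated interval: Δt = γτ = 5.810 × 11.2 years.

Δt = 65.1 years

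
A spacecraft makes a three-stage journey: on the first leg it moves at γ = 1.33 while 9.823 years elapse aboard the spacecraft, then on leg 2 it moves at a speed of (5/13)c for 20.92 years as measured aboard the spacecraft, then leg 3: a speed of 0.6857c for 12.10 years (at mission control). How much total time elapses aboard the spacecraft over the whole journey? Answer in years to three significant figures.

Leg 1: 9.823 years is already measured aboard the spacecraft.
Leg 2: 20.92 years is already measured aboard the spacecraft.
Leg 3: γ = 1/√(1 − 0.6857²) = 1/√0.5298 = 1.374; τ_3 = 12.10/1.374 = 8.807 years.
Total: 9.823 + 20.92 + 8.807 years.

τ = 39.6 years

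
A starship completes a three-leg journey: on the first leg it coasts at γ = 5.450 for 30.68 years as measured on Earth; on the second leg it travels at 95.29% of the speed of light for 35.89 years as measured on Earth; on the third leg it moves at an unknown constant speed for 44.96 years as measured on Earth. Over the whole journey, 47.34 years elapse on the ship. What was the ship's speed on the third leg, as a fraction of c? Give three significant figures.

β = 0.728

Leg 1: γ = 5.450; τ_1 = 30.68/5.450 = 5.629 years.
Leg 2: β = 0.9529; γ = 1/√(1 − 0.9529²) = 1/√0.09198 = 3.297; τ_2 = 35.89/3.297 = 10.88 years.
Leg 3: speed unknown; τ_3 = 44.96/γ_3.
Total proper time: 5.629 + 10.88 + τ_3 = 47.34, so τ_3 = 47.34 − 16.51 = 30.83 years.
γ_3 = 44.96/30.83 = 1.459; β = √(1 − 1/γ²) = √0.5299.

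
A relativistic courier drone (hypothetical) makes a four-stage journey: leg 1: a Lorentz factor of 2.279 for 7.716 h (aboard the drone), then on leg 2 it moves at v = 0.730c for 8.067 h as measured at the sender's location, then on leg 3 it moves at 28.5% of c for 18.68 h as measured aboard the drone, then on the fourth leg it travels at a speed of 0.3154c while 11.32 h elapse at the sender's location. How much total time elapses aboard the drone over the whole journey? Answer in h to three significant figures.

τ = 42.7 h

Leg 1: 7.716 h is already measured aboard the drone.
Leg 2: γ = 1/√(1 − 0.730²) = 1/√0.4671 = 1.463; τ_2 = 8.067/1.463 = 5.513 h.
Leg 3: 18.68 h is already measured aboard the drone.
Leg 4: γ = 1/√(1 − 0.3154²) = 1/√0.9005 = 1.054; τ_4 = 11.32/1.054 = 10.74 h.
Total: 7.716 + 5.513 + 18.68 + 10.74 h.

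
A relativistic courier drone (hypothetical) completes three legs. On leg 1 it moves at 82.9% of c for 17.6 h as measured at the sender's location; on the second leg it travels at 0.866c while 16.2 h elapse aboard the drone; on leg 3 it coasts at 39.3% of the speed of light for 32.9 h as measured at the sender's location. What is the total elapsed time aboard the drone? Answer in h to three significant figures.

τ = 56.3 h

Leg 1: β = 0.829; γ = 1/√(1 − 0.829²) = 1/√0.3128 = 1.788; τ_1 = 17.6/1.788 = 9.843 h.
Leg 2: 16.2 h is already measured aboard the drone.
Leg 3: β = 0.393; γ = 1/√(1 − 0.393²) = 1/√0.8456 = 1.088; τ_3 = 32.9/1.088 = 30.25 h.
Total: 9.843 + 16.20 + 30.25 h.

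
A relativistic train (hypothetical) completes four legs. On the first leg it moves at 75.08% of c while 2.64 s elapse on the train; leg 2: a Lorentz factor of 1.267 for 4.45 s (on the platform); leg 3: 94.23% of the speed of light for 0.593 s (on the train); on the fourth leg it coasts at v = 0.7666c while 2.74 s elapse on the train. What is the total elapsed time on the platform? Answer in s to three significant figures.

Δt = 14.5 s

Leg 1: β = 0.7508; γ = 1/√(1 − 0.7508²) = 1/√0.4363 = 1.514; Δt_1 = 1.514 × 2.64 = 3.997 s.
Leg 2: 4.45 s is already measured on the platform.
Leg 3: β = 0.9423; γ = 1/√(1 − 0.9423²) = 1/√0.1121 = 2.987; Δt_3 = 2.987 × 0.593 = 1.771 s.
Leg 4: γ = 1/√(1 − 0.7666²) = 1/√0.4123 = 1.557; Δt_4 = 1.557 × 2.74 = 4.267 s.
Total: 3.997 + 4.450 + 1.771 + 4.267 s.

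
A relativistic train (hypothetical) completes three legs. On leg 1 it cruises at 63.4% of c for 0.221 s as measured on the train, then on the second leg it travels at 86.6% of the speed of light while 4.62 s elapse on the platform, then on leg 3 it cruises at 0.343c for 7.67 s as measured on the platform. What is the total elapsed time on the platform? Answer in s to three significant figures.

Δt = 12.6 s

Leg 1: β = 0.634; γ = 1/√(1 − 0.634²) = 1/√0.5980 = 1.293; Δt_1 = 1.293 × 0.221 = 0.2858 s.
Leg 2: 4.62 s is already measured on the platform.
Leg 3: 7.67 s is already measured on the platform.
Total: 0.2858 + 4.620 + 7.670 s.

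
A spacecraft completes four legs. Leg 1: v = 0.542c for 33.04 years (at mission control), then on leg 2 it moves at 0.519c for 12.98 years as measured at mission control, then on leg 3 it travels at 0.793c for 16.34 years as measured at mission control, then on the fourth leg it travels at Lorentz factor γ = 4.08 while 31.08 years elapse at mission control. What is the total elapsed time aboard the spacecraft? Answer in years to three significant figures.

Leg 1: γ = 1/√(1 − 0.542²) = 1/√0.7062 = 1.190; τ_1 = 33.04/1.190 = 27.77 years.
Leg 2: γ = 1/√(1 − 0.519²) = 1/√0.7306 = 1.170; τ_2 = 12.98/1.170 = 11.09 years.
Leg 3: γ = 1/√(1 − 0.793²) = 1/√0.3712 = 1.641; τ_3 = 16.34/1.641 = 9.955 years.
Leg 4: γ = 4.08; τ_4 = 31.08/4.080 = 7.618 years.
Total: 27.77 + 11.09 + 9.955 + 7.618 years.

τ = 56.4 years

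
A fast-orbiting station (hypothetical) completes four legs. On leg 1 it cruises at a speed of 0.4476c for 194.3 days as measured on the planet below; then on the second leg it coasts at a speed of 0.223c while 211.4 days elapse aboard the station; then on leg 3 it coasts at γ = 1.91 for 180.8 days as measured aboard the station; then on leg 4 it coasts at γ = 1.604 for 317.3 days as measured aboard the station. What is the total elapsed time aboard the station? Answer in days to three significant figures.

τ = 883 days

Leg 1: γ = 1/√(1 − 0.4476²) = 1/√0.7997 = 1.118; τ_1 = 194.3/1.118 = 173.7 days.
Leg 2: 211.4 days is already measured aboard the station.
Leg 3: 180.8 days is already measured aboard the station.
Leg 4: 317.3 days is already measured aboard the station.
Total: 173.7 + 211.4 + 180.8 + 317.3 days.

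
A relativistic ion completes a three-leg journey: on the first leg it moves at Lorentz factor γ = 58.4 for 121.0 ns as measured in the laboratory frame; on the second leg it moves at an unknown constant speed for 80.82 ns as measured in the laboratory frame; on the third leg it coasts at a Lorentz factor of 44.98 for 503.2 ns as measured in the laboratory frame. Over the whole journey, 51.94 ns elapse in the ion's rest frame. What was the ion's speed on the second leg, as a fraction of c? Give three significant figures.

β = 0.878

Leg 1: γ = 58.4; τ_1 = 121.0/58.40 = 2.072 ns.
Leg 2: speed unknown; τ_2 = 80.82/γ_2.
Leg 3: γ = 44.98; τ_3 = 503.2/44.98 = 11.19 ns.
Total proper time: 2.072 + τ_2 + 11.19 = 51.94, so τ_2 = 51.94 − 13.26 = 38.68 ns.
γ_2 = 80.82/38.68 = 2.089; β = √(1 − 1/γ²) = √0.7709.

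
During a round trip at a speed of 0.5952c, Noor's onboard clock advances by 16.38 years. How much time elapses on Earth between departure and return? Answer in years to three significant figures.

γ = 1/√(1 − 0.5952²) = 1/√0.6457 = 1.244
Earth-frame duration is the dilated interval: Δt = γτ = 1.244 × 16.38 years.

Δt = 20.4 years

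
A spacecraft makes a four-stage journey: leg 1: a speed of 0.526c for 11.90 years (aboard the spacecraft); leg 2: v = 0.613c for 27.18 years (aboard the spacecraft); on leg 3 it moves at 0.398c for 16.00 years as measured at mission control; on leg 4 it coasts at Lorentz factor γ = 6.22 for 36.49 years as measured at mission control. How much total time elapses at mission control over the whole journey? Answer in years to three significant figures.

Δt = 101 years

Leg 1: γ = 1/√(1 − 0.526²) = 1/√0.7233 = 1.176; Δt_1 = 1.176 × 11.90 = 13.99 years.
Leg 2: γ = 1/√(1 − 0.613²) = 1/√0.6242 = 1.266; Δt_2 = 1.266 × 27.18 = 34.40 years.
Leg 3: 16.00 years is already measured at mission control.
Leg 4: 36.49 years is already measured at mission control.
Total: 13.99 + 34.40 + 16.00 + 36.49 years.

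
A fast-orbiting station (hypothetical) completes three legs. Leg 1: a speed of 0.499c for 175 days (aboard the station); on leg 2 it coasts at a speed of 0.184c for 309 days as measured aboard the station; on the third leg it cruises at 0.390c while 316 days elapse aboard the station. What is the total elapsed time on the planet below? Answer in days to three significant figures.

Δt = 859 days

Leg 1: γ = 1/√(1 − 0.499²) = 1/√0.7510 = 1.154; Δt_1 = 1.154 × 175 = 201.9 days.
Leg 2: γ = 1/√(1 − 0.184²) = 1/√0.9661 = 1.017; Δt_2 = 1.017 × 309 = 314.4 days.
Leg 3: γ = 1/√(1 − 0.390²) = 1/√0.8479 = 1.086; Δt_3 = 1.086 × 316 = 343.2 days.
Total: 201.9 + 314.4 + 343.2 days.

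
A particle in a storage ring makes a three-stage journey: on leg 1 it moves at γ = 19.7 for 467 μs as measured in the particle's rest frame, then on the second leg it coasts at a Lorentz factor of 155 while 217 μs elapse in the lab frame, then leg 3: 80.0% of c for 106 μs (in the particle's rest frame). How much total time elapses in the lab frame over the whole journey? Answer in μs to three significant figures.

Leg 1: γ = 19.7; Δt_1 = 19.70 × 467 = 9200 μs.
Leg 2: 217 μs is already measured in the lab frame.
Leg 3: β = 0.800; γ = 1/√(1 − 0.800²) = 1/√0.3600 = 1.667; Δt_3 = 1.667 × 106 = 176.7 μs.
Total: 9200 + 217.0 + 176.7 μs.

Δt = 9590 μs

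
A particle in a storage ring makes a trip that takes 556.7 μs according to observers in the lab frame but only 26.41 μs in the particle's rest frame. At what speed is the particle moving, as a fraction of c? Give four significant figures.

β = 0.9989

The proper time is measured in the particle's rest frame (both events occur at the particle's location); Δt is measured in the lab frame. γ = Δt/τ = 556.7/26.41 = 21.08.
β = √(1 − 1/γ²) = √(1 − 0.002251) = √0.9977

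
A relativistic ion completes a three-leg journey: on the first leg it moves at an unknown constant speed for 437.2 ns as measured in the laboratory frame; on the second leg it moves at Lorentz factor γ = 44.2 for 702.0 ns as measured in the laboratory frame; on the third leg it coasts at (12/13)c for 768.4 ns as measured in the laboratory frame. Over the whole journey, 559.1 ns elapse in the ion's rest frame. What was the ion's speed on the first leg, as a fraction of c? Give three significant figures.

β = 0.824

Leg 1: speed unknown; τ_1 = 437.2/γ_1.
Leg 2: γ = 44.2; τ_2 = 702.0/44.20 = 15.88 ns.
Leg 3: γ = 1/√(1 − (12/13)²) = 13/5 = 2.600; τ_3 = 768.4/2.600 = 295.5 ns.
Total proper time: τ_1 + 15.88 + 295.5 = 559.1, so τ_1 = 559.1 − 311.4 = 247.7 ns.
γ_1 = 437.2/247.7 = 1.765; β = √(1 − 1/γ²) = √0.6791.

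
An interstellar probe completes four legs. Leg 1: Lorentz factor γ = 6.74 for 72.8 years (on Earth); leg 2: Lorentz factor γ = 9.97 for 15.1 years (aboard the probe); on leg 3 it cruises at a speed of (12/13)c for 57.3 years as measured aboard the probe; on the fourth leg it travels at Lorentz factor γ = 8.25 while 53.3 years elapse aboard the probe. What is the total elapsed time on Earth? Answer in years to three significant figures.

Leg 1: 72.8 years is already measured on Earth.
Leg 2: γ = 9.97; Δt_2 = 9.970 × 15.1 = 150.5 years.
Leg 3: γ = 1/√(1 − (12/13)²) = 13/5 = 2.600; Δt_3 = 2.600 × 57.3 = 149.0 years.
Leg 4: γ = 8.25; Δt_4 = 8.250 × 53.3 = 439.7 years.
Total: 72.80 + 150.5 + 149.0 + 439.7 years.

Δt = 812 years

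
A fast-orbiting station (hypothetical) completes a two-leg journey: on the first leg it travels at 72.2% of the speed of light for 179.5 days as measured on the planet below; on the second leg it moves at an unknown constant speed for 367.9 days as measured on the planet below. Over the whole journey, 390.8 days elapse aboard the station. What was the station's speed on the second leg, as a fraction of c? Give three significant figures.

Leg 1: β = 0.722; γ = 1/√(1 − 0.722²) = 1/√0.4787 = 1.445; τ_1 = 179.5/1.445 = 124.2 days.
Leg 2: speed unknown; τ_2 = 367.9/γ_2.
Total proper time: 124.2 + τ_2 = 390.8, so τ_2 = 390.8 − 124.2 = 266.6 days.
γ_2 = 367.9/266.6 = 1.380; β = √(1 − 1/γ²) = √0.4749.

β = 0.689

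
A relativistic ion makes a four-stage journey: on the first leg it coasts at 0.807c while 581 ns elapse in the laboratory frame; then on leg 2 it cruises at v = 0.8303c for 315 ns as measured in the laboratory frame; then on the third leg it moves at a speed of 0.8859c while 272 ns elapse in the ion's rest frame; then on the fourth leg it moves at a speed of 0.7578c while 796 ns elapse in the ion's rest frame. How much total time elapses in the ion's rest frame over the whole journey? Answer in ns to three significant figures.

Leg 1: γ = 1/√(1 − 0.807²) = 1/√0.3488 = 1.693; τ_1 = 581/1.693 = 343.1 ns.
Leg 2: γ = 1/√(1 − 0.8303²) = 1/√0.3106 = 1.794; τ_2 = 315/1.794 = 175.6 ns.
Leg 3: 272 ns is already measured in the ion's rest frame.
Leg 4: 796 ns is already measured in the ion's rest frame.
Total: 343.1 + 175.6 + 272.0 + 796.0 ns.

τ = 1590 ns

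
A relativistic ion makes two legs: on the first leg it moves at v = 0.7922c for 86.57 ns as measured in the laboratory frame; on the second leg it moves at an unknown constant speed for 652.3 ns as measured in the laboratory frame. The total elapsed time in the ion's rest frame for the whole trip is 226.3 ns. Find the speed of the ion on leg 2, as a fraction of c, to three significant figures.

β = 0.964

Leg 1: γ = 1/√(1 − 0.7922²) = 1/√0.3724 = 1.639; τ_1 = 86.57/1.639 = 52.83 ns.
Leg 2: speed unknown; τ_2 = 652.3/γ_2.
Total proper time: 52.83 + τ_2 = 226.3, so τ_2 = 226.3 − 52.83 = 173.5 ns.
γ_2 = 652.3/173.5 = 3.760; β = √(1 − 1/γ²) = √0.9293.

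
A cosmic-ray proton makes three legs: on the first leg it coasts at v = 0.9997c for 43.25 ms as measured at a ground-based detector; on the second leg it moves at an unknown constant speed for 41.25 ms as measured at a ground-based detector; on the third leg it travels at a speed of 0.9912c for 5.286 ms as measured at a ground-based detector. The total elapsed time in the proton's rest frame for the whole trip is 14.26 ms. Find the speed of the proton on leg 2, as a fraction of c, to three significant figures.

Leg 1: γ = 1/√(1 − 0.9997²) = 1/√5.999×10⁻⁴ = 40.83; τ_1 = 43.25/40.83 = 1.059 ms.
Leg 2: speed unknown; τ_2 = 41.25/γ_2.
Leg 3: γ = 1/√(1 − 0.9912²) = 1/√0.01752 = 7.554; τ_3 = 5.286/7.554 = 0.6997 ms.
Total proper time: 1.059 + τ_2 + 0.6997 = 14.26, so τ_2 = 14.26 − 1.759 = 12.50 ms.
γ_2 = 41.25/12.50 = 3.300; β = √(1 − 1/γ²) = √0.9082.

β = 0.953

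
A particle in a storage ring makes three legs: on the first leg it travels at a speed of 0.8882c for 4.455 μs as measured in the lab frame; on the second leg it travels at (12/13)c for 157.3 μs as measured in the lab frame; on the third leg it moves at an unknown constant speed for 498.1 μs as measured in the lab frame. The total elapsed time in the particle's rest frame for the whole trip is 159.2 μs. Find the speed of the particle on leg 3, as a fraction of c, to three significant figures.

Leg 1: γ = 1/√(1 − 0.8882²) = 1/√0.2111 = 2.176; τ_1 = 4.455/2.176 = 2.047 μs.
Leg 2: γ = 1/√(1 − (12/13)²) = 13/5 = 2.600; τ_2 = 157.3/2.600 = 60.50 μs.
Leg 3: speed unknown; τ_3 = 498.1/γ_3.
Total proper time: 2.047 + 60.50 + τ_3 = 159.2, so τ_3 = 159.2 − 62.55 = 96.65 μs.
γ_3 = 498.1/96.65 = 5.153; β = √(1 − 1/γ²) = √0.9623.

β = 0.981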